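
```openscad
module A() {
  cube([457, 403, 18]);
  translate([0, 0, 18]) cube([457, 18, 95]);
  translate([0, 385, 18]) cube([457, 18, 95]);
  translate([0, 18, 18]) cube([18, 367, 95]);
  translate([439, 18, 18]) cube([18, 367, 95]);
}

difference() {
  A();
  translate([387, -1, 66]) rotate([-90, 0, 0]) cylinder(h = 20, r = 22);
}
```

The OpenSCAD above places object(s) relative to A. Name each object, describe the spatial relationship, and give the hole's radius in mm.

A is an open box. The open box has a circular hole through its front wall. The hole's radius is 22 mm.

The subtracted cylinder has r = 22 mm.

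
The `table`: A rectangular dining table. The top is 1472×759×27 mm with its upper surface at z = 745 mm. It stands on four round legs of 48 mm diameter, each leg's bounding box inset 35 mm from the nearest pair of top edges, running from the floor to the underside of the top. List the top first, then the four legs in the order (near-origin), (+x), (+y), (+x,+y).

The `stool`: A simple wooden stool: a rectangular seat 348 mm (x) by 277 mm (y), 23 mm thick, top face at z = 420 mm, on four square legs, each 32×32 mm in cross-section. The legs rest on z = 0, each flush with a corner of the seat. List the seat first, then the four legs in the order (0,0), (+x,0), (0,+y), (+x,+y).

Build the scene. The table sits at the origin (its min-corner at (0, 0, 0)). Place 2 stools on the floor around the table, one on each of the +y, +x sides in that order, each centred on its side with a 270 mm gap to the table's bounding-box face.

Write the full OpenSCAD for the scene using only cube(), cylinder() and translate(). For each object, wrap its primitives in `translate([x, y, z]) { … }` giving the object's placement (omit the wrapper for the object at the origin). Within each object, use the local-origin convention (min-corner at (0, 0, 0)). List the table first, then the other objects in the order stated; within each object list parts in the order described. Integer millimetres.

translate([0, 0, 718]) cube([1472, 759, 27]);
translate([59, 59, 0]) cylinder(h = 718, r = 24);
translate([1413, 59, 0]) cylinder(h = 718, r = 24);
translate([59, 700, 0]) cylinder(h = 718, r = 24);
translate([1413, 700, 0]) cylinder(h = 718, r = 24);
translate([562, 1029, 0]) {
  translate([0, 0, 397]) cube([348, 277, 23]);
  cube([32, 32, 397]);
  translate([316, 0, 0]) cube([32, 32, 397]);
  translate([0, 245, 0]) cube([32, 32, 397]);
  translate([316, 245, 0]) cube([32, 32, 397]);
}
translate([1742, 241, 0]) {
  translate([0, 0, 397]) cube([348, 277, 23]);
  cube([32, 32, 397]);
  translate([316, 0, 0]) cube([32, 32, 397]);
  translate([0, 245, 0]) cube([32, 32, 397]);
  translate([316, 245, 0]) cube([32, 32, 397]);
}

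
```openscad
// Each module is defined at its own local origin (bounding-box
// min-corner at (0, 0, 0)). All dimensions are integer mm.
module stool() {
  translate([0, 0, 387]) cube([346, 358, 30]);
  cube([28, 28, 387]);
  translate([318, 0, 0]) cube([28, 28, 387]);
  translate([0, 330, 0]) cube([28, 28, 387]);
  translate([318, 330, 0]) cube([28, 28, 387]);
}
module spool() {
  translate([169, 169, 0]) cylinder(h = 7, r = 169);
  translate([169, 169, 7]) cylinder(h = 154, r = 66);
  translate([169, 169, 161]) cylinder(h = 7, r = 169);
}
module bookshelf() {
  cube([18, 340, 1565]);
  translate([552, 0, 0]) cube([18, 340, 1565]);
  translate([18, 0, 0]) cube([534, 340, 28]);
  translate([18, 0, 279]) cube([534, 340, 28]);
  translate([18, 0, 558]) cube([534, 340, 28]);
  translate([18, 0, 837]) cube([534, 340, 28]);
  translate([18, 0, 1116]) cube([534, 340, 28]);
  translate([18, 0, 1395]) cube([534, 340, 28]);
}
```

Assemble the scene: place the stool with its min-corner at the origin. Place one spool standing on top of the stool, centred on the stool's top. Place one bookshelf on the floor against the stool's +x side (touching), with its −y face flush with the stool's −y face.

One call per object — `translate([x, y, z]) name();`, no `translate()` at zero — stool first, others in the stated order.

stool();
translate([4, 10, 417]) spool();
translate([346, 0, 0]) bookshelf();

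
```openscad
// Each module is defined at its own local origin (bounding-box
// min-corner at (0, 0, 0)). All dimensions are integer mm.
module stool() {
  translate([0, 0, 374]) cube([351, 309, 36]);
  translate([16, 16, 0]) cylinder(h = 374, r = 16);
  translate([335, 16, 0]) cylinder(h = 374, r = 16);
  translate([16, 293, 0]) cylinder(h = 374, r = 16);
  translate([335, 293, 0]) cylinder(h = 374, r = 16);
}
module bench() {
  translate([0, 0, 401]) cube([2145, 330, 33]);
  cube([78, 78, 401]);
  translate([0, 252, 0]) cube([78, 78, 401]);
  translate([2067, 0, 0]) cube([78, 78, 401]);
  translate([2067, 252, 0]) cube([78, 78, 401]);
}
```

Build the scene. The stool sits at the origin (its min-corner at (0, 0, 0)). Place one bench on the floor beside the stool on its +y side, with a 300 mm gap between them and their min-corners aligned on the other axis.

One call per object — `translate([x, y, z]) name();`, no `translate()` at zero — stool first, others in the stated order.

stool();
translate([0, 609, 0]) bench();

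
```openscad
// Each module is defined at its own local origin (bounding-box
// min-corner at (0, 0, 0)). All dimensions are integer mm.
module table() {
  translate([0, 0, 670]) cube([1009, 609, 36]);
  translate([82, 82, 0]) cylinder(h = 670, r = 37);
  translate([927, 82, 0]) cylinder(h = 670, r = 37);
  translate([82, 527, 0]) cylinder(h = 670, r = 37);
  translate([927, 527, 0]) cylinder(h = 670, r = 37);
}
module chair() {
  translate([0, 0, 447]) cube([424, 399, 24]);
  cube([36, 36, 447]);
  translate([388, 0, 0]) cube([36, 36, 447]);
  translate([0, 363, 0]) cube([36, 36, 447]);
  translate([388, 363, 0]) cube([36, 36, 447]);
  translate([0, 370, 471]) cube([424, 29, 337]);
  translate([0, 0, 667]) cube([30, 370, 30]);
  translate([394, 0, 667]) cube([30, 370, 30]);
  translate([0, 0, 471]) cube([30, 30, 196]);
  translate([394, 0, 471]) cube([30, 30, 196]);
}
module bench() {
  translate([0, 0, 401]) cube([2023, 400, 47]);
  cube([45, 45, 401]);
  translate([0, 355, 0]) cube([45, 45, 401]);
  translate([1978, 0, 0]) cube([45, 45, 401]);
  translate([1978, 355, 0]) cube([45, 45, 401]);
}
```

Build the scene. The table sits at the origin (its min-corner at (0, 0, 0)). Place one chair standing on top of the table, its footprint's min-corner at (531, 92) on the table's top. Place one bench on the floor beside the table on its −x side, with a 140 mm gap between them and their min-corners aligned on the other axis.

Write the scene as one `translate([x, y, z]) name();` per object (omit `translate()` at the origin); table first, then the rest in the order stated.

table();
translate([531, 92, 706]) chair();
translate([-2163, 0, 0]) bench();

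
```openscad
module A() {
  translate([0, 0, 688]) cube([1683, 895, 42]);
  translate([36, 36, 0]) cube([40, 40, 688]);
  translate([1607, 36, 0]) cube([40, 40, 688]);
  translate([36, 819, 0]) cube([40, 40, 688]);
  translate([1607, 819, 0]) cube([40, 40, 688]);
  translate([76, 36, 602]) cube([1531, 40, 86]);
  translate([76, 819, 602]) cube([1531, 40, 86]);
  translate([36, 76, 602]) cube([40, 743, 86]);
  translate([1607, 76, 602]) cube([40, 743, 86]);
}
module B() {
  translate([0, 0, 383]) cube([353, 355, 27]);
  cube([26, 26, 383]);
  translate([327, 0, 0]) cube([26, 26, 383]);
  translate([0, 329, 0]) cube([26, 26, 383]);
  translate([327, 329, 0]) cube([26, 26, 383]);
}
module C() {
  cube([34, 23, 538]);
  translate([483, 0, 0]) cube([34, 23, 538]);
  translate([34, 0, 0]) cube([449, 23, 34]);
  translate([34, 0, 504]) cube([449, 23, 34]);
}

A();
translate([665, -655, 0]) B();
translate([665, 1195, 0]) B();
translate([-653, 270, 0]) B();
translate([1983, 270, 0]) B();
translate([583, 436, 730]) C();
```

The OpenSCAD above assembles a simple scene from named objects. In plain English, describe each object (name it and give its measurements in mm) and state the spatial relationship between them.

A is a rectangular dining table. The top is 1683×895×42 mm with its upper surface at z = 730 mm. It stands on four 40×40 mm square legs, each inset 36 mm from the nearest pair of top edges, running from the floor to the underside of the top. Four apron rails, 40 mm thick and 86 mm tall, run between adjacent legs with their top edges flush with the underside of the top and their outer faces flush with the legs' outer faces.

B is a simple wooden stool: a rectangular seat 353 mm (x) by 355 mm (y), 27 mm thick, top face at z = 410 mm, on four square legs, each 26×26 mm in cross-section. The legs rest on z = 0, each flush with a corner of the seat.

C is a picture frame with a 449×470 mm rectangular opening (x by z) and a uniform 34 mm border on every side. Frame depth is 23 mm along y. It is built from two vertical stiles running the full outside height and two horizontal rails spanning the gap between the stiles.

Four stools sit around the table at the −y, +y, −x, +x sides. The picture frame is on top of the table, centred.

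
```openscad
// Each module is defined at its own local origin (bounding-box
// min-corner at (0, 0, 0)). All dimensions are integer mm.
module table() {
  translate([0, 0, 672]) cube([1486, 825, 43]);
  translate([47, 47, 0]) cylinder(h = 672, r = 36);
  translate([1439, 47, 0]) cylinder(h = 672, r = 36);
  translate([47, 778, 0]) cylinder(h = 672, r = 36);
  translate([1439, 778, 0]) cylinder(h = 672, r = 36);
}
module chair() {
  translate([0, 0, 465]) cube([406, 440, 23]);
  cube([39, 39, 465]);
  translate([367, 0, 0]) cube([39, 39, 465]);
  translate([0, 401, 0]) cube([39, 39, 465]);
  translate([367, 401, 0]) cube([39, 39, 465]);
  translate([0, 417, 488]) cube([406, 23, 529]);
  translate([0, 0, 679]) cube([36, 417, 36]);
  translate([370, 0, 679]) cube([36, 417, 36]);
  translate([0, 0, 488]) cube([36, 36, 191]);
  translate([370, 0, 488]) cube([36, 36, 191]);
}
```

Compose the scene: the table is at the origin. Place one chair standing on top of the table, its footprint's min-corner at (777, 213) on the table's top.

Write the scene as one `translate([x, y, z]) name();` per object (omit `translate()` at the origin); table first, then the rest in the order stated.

table();
translate([777, 213, 715]) chair();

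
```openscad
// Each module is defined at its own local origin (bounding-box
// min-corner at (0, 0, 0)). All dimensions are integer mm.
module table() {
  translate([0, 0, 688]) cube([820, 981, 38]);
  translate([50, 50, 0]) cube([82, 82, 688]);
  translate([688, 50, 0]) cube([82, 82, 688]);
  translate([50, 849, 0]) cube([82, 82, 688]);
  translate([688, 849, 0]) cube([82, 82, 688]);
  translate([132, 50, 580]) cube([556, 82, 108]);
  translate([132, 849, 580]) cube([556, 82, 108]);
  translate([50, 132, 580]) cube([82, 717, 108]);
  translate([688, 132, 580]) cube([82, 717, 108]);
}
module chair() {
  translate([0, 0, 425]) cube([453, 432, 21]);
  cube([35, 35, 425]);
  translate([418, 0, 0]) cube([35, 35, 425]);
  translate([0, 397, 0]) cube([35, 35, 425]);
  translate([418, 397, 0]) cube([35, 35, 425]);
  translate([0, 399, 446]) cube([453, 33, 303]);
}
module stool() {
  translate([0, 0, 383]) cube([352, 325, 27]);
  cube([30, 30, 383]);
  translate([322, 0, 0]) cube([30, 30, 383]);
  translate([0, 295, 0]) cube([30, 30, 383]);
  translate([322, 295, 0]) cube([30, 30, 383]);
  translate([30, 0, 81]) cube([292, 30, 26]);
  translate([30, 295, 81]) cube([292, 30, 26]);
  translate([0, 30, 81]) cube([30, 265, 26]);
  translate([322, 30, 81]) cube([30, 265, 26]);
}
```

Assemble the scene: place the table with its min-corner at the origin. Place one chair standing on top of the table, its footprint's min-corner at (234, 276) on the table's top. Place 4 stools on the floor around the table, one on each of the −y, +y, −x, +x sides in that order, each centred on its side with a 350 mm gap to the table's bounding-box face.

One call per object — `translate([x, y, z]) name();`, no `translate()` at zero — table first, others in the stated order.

table();
translate([234, 276, 726]) chair();
translate([234, -675, 0]) stool();
translate([234, 1331, 0]) stool();
translate([-702, 328, 0]) stool();
translate([1170, 328, 0]) stool();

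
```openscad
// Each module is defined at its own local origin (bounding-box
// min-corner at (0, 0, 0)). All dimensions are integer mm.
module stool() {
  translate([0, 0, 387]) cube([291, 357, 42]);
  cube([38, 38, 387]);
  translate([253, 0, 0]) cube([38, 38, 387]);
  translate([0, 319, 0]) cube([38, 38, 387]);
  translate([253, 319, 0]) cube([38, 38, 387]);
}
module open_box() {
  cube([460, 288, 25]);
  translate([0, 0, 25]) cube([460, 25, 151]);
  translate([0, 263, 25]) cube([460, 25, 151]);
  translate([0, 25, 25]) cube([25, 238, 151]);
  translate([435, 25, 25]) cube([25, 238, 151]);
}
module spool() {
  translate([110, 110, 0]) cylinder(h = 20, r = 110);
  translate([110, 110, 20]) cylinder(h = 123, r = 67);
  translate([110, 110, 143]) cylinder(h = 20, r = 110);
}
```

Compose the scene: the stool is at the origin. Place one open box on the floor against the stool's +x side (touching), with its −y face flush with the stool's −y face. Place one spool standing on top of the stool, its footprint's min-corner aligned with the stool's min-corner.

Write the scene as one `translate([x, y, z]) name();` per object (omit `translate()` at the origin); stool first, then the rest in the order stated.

stool();
translate([291, 0, 0]) open_box();
translate([0, 0, 429]) spool();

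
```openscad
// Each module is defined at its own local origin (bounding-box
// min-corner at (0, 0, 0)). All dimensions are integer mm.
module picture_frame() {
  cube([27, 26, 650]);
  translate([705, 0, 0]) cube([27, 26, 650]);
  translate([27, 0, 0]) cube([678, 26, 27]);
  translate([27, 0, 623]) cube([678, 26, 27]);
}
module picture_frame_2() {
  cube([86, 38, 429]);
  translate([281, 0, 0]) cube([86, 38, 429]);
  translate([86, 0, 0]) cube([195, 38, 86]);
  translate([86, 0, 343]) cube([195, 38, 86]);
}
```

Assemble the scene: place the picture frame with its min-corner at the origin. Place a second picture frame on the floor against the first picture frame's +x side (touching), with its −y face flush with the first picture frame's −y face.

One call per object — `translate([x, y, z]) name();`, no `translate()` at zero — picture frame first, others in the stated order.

picture_frame();
translate([732, 0, 0]) picture_frame_2();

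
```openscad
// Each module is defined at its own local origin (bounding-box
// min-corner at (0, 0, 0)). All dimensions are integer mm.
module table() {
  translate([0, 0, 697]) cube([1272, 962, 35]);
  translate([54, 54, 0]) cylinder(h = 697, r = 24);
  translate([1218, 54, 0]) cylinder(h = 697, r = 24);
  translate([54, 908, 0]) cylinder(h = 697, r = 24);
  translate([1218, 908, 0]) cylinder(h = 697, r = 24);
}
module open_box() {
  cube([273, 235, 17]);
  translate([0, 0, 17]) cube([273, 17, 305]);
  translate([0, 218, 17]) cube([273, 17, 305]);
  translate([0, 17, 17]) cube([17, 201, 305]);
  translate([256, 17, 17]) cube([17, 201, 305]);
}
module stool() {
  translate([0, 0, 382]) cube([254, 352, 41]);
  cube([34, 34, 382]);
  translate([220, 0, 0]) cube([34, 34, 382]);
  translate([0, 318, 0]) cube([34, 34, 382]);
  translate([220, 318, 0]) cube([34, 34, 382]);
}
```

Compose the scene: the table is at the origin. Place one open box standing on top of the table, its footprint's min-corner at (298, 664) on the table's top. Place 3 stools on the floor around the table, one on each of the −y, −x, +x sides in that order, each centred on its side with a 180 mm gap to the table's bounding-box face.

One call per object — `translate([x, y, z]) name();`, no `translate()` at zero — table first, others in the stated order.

table();
translate([298, 664, 732]) open_box();
translate([509, -532, 0]) stool();
translate([-434, 305, 0]) stool();
translate([1452, 305, 0]) stool();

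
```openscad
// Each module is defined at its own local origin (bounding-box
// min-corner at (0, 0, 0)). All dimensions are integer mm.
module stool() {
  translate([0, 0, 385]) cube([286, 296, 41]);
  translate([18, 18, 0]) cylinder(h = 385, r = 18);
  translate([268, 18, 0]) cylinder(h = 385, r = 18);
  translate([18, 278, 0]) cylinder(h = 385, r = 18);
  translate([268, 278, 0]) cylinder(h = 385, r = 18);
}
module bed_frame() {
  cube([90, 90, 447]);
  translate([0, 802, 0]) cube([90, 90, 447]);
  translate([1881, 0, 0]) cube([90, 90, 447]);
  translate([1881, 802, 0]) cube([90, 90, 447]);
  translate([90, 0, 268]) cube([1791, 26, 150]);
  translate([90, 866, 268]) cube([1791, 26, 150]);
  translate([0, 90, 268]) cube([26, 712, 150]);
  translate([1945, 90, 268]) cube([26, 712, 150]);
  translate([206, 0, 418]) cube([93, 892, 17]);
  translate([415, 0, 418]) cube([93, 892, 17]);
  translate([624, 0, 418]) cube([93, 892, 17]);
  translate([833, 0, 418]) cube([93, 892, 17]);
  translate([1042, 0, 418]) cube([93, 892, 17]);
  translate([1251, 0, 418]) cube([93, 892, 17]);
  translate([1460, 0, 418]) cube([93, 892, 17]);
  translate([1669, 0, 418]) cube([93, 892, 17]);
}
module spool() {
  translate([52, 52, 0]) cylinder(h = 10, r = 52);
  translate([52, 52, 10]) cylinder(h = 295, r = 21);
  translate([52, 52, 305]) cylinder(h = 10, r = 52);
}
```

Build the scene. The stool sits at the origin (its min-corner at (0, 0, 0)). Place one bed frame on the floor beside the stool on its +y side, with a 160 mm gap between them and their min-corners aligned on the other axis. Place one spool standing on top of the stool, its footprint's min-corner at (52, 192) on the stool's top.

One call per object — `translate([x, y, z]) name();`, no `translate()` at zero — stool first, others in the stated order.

stool();
translate([0, 456, 0]) bed_frame();
translate([52, 192, 426]) spool();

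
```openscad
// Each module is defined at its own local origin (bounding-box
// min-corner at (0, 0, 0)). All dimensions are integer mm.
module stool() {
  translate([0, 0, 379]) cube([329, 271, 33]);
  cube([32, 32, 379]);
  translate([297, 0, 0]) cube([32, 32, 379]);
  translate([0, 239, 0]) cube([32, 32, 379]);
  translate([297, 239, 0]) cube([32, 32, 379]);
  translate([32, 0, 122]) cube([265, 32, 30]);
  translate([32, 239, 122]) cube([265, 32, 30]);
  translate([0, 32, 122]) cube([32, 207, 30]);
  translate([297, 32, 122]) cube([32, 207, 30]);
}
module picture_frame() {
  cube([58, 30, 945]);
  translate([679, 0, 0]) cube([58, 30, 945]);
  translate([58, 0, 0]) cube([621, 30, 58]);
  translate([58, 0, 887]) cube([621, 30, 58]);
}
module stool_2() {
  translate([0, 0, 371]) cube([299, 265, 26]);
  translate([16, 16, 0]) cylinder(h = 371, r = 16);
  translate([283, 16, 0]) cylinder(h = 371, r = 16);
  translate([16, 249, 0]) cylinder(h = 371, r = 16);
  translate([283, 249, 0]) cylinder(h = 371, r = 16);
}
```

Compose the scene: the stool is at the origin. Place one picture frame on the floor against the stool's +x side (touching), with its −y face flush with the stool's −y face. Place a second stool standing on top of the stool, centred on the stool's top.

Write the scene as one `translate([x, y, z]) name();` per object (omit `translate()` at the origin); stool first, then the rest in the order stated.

stool();
translate([329, 0, 0]) picture_frame();
translate([15, 3, 412]) stool_2();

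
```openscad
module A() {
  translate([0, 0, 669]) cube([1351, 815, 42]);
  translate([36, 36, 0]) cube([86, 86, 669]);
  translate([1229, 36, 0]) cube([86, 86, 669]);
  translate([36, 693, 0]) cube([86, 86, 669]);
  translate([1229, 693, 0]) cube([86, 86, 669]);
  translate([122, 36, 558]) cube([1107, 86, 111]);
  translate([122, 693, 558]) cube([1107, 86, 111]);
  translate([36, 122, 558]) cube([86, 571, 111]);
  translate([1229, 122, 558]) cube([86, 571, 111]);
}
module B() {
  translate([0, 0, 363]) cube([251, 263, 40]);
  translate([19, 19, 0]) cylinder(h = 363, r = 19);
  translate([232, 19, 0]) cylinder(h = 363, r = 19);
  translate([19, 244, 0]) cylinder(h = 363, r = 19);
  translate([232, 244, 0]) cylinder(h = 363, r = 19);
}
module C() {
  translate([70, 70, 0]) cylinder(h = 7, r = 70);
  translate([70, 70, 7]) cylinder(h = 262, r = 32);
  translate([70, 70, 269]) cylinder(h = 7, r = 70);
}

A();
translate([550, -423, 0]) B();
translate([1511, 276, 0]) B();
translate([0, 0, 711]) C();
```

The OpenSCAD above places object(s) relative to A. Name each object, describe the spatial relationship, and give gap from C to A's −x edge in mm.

The spool's min-x is at 0; the table's min-x is 0; gap = 0 mm.

A is a table. B is a stool. C is a spool. Two stools sit around the table at the −y, +x sides. The spool is on top of the table. The gap from the spool to the table's −x edge is 0 mm.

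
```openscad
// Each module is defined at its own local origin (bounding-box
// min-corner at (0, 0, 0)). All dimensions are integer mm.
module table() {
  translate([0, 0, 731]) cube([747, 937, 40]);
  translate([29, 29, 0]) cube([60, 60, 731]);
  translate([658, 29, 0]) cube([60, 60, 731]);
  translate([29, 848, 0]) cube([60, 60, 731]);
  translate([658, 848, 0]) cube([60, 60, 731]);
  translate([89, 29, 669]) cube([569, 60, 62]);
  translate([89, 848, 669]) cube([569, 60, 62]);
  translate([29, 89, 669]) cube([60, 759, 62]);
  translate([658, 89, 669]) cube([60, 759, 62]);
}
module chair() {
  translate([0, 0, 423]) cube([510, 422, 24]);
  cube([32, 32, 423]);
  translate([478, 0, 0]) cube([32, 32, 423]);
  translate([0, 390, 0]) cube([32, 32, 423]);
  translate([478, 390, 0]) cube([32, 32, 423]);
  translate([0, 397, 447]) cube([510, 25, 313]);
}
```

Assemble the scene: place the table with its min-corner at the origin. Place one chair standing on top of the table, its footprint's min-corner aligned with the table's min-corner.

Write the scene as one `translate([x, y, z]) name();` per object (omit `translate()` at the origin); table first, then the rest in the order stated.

table();
translate([0, 0, 771]) chair();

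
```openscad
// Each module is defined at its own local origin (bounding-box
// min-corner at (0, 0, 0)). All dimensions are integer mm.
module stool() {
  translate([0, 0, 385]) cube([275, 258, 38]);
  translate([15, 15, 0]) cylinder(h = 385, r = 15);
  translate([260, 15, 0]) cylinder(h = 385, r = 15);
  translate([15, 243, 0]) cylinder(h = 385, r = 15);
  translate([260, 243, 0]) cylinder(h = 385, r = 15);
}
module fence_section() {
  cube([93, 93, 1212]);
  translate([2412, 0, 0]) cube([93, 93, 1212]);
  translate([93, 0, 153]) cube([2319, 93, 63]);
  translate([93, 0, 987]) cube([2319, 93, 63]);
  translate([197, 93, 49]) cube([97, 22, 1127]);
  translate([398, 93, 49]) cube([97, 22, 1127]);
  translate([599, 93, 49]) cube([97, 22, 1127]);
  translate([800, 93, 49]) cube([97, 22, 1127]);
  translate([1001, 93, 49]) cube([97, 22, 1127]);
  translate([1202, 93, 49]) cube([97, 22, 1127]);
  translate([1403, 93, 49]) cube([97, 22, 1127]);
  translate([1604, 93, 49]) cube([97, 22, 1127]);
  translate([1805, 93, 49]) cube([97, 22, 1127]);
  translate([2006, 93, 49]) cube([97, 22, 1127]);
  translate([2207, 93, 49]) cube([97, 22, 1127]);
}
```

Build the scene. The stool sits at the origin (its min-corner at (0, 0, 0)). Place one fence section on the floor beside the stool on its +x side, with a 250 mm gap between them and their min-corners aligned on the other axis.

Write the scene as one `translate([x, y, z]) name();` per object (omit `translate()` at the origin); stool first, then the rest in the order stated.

stool();
translate([525, 0, 0]) fence_section();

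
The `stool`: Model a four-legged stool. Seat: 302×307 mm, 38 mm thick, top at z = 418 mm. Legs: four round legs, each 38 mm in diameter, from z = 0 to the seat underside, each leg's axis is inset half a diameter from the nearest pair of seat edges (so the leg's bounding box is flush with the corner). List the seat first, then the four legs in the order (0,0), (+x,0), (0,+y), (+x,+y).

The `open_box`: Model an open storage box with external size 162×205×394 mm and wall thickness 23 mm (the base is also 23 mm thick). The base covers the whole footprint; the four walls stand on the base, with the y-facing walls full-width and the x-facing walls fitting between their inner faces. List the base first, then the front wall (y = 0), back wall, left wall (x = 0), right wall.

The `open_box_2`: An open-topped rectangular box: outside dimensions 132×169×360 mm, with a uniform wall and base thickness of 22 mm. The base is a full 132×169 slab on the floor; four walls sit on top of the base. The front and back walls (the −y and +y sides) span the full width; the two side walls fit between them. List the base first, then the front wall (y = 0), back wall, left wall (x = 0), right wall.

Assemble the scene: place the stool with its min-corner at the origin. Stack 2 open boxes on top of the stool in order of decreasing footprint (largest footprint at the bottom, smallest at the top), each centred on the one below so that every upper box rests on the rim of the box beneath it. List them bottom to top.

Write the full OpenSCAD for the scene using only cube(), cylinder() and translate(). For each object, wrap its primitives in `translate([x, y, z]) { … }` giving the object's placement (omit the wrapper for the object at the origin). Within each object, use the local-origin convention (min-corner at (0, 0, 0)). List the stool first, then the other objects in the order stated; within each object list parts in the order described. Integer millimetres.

translate([0, 0, 380]) cube([302, 307, 38]);
translate([19, 19, 0]) cylinder(h = 380, r = 19);
translate([283, 19, 0]) cylinder(h = 380, r = 19);
translate([19, 288, 0]) cylinder(h = 380, r = 19);
translate([283, 288, 0]) cylinder(h = 380, r = 19);
translate([70, 51, 418]) {
  cube([162, 205, 23]);
  translate([0, 0, 23]) cube([162, 23, 371]);
  translate([0, 182, 23]) cube([162, 23, 371]);
  translate([0, 23, 23]) cube([23, 159, 371]);
  translate([139, 23, 23]) cube([23, 159, 371]);
}
translate([85, 69, 812]) {
  cube([132, 169, 22]);
  translate([0, 0, 22]) cube([132, 22, 338]);
  translate([0, 147, 22]) cube([132, 22, 338]);
  translate([0, 22, 22]) cube([22, 125, 338]);
  translate([110, 22, 22]) cube([22, 125, 338]);
}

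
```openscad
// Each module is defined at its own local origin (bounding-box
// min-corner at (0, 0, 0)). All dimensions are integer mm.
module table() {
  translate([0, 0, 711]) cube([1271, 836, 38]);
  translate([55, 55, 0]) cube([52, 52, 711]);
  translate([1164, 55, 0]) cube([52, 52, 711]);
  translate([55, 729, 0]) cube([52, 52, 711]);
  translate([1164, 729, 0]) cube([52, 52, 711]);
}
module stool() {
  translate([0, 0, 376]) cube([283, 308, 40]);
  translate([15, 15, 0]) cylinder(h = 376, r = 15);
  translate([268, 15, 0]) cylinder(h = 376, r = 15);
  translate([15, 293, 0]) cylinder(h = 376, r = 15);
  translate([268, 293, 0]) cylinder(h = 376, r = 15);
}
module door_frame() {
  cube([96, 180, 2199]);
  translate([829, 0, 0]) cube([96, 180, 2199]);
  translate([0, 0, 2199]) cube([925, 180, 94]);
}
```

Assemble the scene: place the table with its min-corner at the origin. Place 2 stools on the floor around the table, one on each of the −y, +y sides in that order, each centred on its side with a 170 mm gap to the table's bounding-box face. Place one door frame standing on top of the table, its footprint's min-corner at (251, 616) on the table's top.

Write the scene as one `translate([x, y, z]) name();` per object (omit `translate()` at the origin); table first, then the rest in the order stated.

table();
translate([494, -478, 0]) stool();
translate([494, 1006, 0]) stool();
translate([251, 616, 749]) door_frame();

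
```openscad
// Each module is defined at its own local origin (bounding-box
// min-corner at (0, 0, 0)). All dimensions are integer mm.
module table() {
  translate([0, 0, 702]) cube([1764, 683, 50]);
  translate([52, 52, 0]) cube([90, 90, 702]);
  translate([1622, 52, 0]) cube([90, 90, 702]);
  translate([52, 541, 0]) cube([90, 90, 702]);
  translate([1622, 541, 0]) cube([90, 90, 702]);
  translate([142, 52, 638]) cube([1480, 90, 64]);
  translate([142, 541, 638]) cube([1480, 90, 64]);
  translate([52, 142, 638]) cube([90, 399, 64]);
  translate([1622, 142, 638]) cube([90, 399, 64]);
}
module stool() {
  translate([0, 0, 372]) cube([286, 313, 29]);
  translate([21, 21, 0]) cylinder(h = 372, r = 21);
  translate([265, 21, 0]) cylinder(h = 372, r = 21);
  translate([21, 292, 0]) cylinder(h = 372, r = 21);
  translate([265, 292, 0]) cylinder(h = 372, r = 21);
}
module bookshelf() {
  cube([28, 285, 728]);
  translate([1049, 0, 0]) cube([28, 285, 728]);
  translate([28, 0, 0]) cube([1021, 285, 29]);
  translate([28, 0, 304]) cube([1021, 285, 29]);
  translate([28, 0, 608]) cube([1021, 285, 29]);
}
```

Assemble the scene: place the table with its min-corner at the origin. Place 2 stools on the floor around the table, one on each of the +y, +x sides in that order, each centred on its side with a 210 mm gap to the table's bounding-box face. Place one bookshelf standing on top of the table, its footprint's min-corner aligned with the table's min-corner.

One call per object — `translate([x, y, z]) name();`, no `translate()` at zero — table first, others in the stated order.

table();
translate([739, 893, 0]) stool();
translate([1974, 185, 0]) stool();
translate([0, 0, 752]) bookshelf();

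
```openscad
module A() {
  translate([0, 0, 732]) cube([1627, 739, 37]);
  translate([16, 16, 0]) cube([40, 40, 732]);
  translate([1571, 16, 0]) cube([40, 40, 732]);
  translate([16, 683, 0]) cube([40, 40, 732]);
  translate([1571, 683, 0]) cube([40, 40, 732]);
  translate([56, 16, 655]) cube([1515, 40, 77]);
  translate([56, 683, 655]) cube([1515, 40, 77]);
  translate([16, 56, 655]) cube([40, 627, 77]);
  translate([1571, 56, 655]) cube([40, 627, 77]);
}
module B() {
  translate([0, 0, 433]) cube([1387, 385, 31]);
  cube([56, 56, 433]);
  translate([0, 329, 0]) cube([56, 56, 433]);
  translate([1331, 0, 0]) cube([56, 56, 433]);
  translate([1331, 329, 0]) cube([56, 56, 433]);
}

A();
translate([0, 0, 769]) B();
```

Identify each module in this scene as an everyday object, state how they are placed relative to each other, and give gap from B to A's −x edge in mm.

A is a table. B is a bench. The bench is on top of the table. The gap from the bench to the table's −x edge is 0 mm.

The bench's min-x is at 0; the table's min-x is 0; gap = 0 mm.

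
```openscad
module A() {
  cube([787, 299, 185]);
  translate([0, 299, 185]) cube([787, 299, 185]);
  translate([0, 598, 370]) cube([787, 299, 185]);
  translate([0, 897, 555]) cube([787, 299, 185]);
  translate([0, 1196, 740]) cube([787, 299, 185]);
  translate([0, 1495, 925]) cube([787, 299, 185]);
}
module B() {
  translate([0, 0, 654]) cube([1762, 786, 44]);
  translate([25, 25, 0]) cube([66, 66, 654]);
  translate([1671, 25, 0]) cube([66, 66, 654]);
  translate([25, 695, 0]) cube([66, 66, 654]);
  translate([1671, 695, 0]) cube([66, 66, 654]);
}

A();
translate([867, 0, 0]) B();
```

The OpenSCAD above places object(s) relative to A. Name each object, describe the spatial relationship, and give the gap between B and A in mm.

A is a staircase. B is a table. The table is on the floor beside the staircase on its +x side. The gap between the table and the staircase is 80 mm.

The table's nearest face is 80 mm from the staircase's +x face.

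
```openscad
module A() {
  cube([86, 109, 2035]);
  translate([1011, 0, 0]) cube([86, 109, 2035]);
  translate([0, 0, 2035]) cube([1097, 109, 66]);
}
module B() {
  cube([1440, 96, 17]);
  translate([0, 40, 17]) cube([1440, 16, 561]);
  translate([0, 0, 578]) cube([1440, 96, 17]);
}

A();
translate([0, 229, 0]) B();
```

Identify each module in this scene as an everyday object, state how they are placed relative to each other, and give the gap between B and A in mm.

The I-beam's nearest face is 120 mm from the door frame's +y face.

A is a door frame. B is an I-beam. The I-beam is on the floor beside the door frame on its +y side. The gap between the I-beam and the door frame is 120 mm.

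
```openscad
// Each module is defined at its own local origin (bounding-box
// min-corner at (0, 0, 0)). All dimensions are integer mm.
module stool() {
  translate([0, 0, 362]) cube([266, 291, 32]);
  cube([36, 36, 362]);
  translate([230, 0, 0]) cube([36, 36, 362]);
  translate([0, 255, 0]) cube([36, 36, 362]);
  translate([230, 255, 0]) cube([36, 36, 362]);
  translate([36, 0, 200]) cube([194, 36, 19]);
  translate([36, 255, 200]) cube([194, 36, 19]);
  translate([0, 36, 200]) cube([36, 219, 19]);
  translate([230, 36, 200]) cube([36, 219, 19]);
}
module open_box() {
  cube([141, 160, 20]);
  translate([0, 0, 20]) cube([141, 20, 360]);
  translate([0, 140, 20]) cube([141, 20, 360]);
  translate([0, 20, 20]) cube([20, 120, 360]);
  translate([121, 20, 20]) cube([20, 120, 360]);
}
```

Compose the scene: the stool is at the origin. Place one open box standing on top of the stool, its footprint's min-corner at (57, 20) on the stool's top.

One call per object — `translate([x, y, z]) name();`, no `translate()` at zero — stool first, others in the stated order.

stool();
translate([57, 20, 394]) open_box();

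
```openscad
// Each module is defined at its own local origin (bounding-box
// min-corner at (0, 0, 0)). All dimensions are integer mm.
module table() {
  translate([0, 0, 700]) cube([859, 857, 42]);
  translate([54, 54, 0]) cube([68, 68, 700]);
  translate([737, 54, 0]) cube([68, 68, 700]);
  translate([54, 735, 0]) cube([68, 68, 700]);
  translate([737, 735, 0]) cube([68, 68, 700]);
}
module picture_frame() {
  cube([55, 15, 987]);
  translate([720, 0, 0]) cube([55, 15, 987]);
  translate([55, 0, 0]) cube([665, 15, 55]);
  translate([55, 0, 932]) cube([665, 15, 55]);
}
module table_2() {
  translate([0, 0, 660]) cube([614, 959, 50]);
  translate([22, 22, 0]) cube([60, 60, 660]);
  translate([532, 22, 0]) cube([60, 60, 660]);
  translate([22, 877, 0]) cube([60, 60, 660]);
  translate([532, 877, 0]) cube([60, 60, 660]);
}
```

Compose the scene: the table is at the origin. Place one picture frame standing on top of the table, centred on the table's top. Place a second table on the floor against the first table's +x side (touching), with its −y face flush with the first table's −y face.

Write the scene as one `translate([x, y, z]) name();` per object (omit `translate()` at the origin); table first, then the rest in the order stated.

table();
translate([42, 421, 742]) picture_frame();
translate([859, 0, 0]) table_2();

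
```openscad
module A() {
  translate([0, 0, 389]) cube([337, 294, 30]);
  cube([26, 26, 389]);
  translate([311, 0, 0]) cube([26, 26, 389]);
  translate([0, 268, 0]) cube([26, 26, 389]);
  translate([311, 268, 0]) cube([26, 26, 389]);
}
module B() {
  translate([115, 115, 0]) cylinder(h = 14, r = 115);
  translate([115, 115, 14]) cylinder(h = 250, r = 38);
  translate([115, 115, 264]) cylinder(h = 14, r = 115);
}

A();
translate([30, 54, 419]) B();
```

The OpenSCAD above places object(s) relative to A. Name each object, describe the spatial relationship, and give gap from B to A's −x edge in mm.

The spool's min-x is at 30; the stool's min-x is 0; gap = 30 mm.

A is a stool. B is a spool. The spool is on top of the stool. The gap from the spool to the stool's −x edge is 30 mm.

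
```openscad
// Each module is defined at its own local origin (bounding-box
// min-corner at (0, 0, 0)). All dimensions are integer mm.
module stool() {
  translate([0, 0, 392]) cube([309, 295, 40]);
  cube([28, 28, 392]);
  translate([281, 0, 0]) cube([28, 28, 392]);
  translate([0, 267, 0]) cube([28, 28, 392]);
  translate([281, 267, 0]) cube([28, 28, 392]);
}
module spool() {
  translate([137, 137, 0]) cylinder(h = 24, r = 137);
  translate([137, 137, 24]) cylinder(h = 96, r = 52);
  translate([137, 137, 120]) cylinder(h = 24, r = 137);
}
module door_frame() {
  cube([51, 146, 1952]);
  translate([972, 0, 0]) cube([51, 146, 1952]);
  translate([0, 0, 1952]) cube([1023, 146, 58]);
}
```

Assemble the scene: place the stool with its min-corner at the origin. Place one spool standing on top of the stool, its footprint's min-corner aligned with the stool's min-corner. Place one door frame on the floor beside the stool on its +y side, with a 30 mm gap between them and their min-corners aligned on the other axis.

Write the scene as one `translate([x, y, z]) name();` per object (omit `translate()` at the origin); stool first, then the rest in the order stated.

stool();
translate([0, 0, 432]) spool();
translate([0, 325, 0]) door_frame();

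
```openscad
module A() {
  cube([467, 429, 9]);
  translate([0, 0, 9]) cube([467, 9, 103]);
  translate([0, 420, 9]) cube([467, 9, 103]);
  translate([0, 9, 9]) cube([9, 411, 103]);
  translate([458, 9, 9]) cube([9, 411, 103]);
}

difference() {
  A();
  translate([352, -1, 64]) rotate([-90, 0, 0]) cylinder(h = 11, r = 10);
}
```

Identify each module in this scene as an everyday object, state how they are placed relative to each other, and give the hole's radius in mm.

The subtracted cylinder has r = 10 mm.

A is an open box. The open box has a circular hole through its front wall. The hole's radius is 10 mm.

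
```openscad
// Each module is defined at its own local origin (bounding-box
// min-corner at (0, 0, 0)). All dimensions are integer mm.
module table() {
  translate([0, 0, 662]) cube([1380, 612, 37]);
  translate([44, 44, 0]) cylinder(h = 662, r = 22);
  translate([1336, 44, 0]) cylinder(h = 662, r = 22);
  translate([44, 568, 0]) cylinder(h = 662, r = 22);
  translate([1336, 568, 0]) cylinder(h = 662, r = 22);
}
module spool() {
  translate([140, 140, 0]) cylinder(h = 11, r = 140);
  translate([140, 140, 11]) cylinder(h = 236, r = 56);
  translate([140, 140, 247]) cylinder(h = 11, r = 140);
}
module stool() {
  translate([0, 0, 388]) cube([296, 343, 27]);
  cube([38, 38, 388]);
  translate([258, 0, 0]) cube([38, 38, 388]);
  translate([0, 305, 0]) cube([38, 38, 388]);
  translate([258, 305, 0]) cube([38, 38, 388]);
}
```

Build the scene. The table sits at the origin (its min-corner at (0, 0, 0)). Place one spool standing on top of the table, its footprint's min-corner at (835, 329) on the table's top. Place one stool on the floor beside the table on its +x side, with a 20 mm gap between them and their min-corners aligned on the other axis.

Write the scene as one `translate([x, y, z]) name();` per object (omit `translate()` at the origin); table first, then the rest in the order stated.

table();
translate([835, 329, 699]) spool();
translate([1400, 0, 0]) stool();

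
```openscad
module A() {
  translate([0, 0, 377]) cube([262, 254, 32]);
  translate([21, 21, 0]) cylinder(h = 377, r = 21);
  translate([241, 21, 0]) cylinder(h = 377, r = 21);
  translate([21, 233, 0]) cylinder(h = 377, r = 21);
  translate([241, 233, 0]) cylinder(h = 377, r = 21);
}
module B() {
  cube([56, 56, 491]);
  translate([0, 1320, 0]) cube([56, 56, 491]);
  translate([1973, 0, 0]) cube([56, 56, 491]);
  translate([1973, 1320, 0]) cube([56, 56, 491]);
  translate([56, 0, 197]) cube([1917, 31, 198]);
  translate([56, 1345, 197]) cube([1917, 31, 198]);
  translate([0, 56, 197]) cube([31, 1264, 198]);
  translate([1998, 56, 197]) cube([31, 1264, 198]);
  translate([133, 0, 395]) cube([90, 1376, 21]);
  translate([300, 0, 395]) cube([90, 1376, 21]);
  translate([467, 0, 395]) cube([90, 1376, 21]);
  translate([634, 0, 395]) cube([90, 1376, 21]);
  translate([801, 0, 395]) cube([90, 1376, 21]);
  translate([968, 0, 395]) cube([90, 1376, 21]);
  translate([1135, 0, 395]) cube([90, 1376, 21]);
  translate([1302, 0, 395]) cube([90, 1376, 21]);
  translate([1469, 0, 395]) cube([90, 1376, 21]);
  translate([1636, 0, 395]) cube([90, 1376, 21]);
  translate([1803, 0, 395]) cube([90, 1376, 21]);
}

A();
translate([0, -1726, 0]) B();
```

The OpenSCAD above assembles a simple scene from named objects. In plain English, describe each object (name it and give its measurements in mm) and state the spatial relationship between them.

A is a simple wooden stool: a rectangular seat 262 mm (x) by 254 mm (y), 32 mm thick, top face at z = 409 mm, on four round legs, each 42 mm in diameter. The legs rest on z = 0, each leg's axis is inset half a diameter from the nearest pair of seat edges (so the leg's bounding box is flush with the corner).

B is a bed frame 2029 mm long (x) by 1376 mm wide (y). Four 56×56 mm corner posts, 491 mm tall, at the corners of the footprint. Four rails of 31 mm thickness and 198 mm height run between adjacent posts with their undersides at z = 197 mm, their outer faces flush with the outside of the frame (the two x-running rails run between the posts' inner faces; the two y-running rails run between the posts' inner faces). 11 slats, each 90 mm wide (x) and 21 mm thick, lie across the top of the two x-running rails, running the full 1376 mm width of the frame in y; the slats are evenly spaced along x between the inner faces of the end posts with equal gaps (rounded down to the nearest mm) at the −x end and between each pair — any rounding remainder accumulates at the +x end.

The bed frame is on the floor beside the stool on its −y side.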